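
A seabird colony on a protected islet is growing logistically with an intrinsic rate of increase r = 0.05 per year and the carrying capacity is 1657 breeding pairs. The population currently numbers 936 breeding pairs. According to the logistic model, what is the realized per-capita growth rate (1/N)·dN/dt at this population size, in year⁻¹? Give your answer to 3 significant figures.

0.0218 per year

(1/N)·dN/dt = r(1 − N/K) = 0.05 × (1 − 936/1657).
= 0.05 × 0.43512 = 0.021756.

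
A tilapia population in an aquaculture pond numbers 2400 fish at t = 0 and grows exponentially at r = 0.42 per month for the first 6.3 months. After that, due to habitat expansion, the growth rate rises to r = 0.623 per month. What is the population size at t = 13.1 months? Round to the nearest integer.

Phase 1: N(6.3) = 2400·e^(0.42×6.3) = 2400·e^2.646 = 33834.1.
Phase 2 runs for 13.1 − 6.3 = 6.8 months at r = 0.623.
N(13.1) = 33834.1·e^(0.623×6.8) = 33834.1·e^4.236 = 2.339912×10^6.

2339912 fish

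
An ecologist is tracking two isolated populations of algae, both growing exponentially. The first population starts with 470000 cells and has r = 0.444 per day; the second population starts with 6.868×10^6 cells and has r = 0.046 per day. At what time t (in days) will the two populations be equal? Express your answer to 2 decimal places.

6.74 days

Set 470000·e^(0.444t) = 6.868×10^6·e^(0.046t).
e^((0.444 − 0.046)t) = 6.868×10^6/470000 → e^(0.398·t) = 14.613.
0.398·t = ln(14.613) = 2.6819, so t = 2.6819/0.398 = 6.7384.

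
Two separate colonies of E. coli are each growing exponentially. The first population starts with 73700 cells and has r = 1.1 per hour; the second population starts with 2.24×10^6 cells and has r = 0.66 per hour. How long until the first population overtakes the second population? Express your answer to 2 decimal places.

7.76 hours

Set 73700·e^(1.1t) = 2.24×10^6·e^(0.66t).
e^((1.1 − 0.66)t) = 2.24×10^6/73700 → e^(0.44·t) = 30.393.
0.44·t = ln(30.393) = 3.4142, so t = 3.4142/0.44 = 7.7596.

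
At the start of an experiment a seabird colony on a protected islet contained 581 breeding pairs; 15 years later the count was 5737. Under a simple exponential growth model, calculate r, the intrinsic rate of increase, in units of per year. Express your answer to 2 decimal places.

From N(t) = N₀·e^(rt): e^(r·15) = 5737/581 = 9.8744.
r·15 = ln(9.8744) = 2.2899, so r = 2.2899/15 = 0.15266.

0.15 per year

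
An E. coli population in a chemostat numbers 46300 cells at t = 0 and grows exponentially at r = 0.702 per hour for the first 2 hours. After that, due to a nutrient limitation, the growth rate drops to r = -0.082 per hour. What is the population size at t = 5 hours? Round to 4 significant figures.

147400 cells

Phase 1: N(2) = 46300·e^(0.702×2) = 46300·e^1.404 = 188508.
Phase 2 runs for 5 − 2 = 3 hours at r = -0.082.
N(5) = 188508·e^(-0.082×3) = 188508·e^-0.246 = 147399.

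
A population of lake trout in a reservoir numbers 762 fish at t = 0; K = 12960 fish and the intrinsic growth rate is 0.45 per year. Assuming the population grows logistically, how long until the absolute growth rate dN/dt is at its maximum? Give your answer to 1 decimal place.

6.2 years

Logistic growth is fastest at N = K/2 = 6480.
A = (K − N₀)/N₀ = 16.008. Set K/(1 + A·e^(−rt)) = K/2 → A·e^(−rt) = 1.
e^(−0.45t) = 1/16.008 = 0.0624693, so t = ln(16.008)/0.45 = 2.7731/0.45 = 6.1624.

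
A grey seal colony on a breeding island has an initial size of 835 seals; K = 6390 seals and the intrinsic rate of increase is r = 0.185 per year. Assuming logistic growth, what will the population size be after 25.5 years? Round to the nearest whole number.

A = (K − N₀)/N₀ = (6390 − 835)/835 = 6.6527.
N(t) = K/(1 + A·e^(−rt)) = 6390/(1 + 6.6527×e^(−0.185×25.5)).
e^(−4.718) = 0.0089375; denominator = 1 + 6.6527×0.0089375 = 1.0595.
N = 6390/1.0595 = 6031.38.

6031 seals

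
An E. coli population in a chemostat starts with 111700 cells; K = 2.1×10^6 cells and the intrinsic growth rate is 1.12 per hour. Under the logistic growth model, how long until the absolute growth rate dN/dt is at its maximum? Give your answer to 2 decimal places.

Logistic growth is fastest at N = K/2 = 1.05×10^6.
A = (K − N₀)/N₀ = 17.8. Set K/(1 + A·e^(−rt)) = K/2 → A·e^(−rt) = 1.
e^(−1.12t) = 1/17.8 = 0.0561786, so t = ln(17.8)/1.12 = 2.8792/1.12 = 2.5707.

2.57 hours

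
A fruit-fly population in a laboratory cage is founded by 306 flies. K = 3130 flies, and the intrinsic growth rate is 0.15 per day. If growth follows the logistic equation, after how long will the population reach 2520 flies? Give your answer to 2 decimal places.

24.27 days

A = (K − N₀)/N₀ = (3130 − 306)/306 = 9.2288.
Solve 3130/(1 + 9.2288·e^(−0.15t)) = 2520: 1 + 9.2288·e^(−0.15t) = 1.2421, so e^(−0.15t) = 0.0262293.
−0.15·t = ln(0.0262293) = -3.6409, so t = 3.6409/0.15 = 24.273.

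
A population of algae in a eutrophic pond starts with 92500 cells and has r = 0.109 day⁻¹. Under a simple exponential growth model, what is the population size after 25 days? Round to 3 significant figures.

N(t) = N₀·e^(rt) = 92500 × e^(0.109×25) = 92500 × e^2.725.
e^2.725 ≈ 15.256, so N ≈ 92500 × 15.256 = 1.411218×10^6.

1410000 cells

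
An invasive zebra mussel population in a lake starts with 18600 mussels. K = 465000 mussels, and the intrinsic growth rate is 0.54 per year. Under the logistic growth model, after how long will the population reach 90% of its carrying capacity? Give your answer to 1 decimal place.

A = (K − N₀)/N₀ = (465000 − 18600)/18600 = 24.
Solve 465000/(1 + 24·e^(−0.54t)) = 418500: 1 + 24·e^(−0.54t) = 1.1111, so e^(−0.54t) = 0.00462963.
−0.54·t = ln(0.00462963) = -5.3753, so t = 5.3753/0.54 = 9.9542.

10.0 years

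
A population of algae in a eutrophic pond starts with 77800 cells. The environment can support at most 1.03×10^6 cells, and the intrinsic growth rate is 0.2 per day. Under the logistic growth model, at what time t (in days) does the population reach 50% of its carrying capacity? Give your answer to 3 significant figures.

A = (K − N₀)/N₀ = (1.03×10^6 − 77800)/77800 = 12.239.
Solve 1.03×10^6/(1 + 12.239·e^(−0.2t)) = 515000: 1 + 12.239·e^(−0.2t) = 2, so e^(−0.2t) = 0.0817055.
−0.2·t = ln(0.0817055) = -2.5046, so t = 2.5046/0.2 = 12.523.

12.5 days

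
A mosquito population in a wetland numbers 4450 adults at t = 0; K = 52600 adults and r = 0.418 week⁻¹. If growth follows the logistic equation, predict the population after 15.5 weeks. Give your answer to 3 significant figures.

51700 adults

A = (K − N₀)/N₀ = (52600 − 4450)/4450 = 10.82.
N(t) = K/(1 + A·e^(−rt)) = 52600/(1 + 10.82×e^(−0.418×15.5)).
e^(−6.479) = 0.0015353; denominator = 1 + 10.82×0.0015353 = 1.0166.
N = 52600/1.0166 = 51740.4.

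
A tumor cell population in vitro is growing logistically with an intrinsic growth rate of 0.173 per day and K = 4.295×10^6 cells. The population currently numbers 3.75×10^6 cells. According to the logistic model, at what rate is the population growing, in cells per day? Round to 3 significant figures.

82300 cells per day

dN/dt = rN(1 − N/K) = 0.173 × 3.75×10^6 × (1 − 3.75×10^6/4.295×10^6).
1 − 3.75×10^6/4.295×10^6 = 0.12689; dN/dt = 0.173 × 3.75×10^6 × 0.12689 = 82321.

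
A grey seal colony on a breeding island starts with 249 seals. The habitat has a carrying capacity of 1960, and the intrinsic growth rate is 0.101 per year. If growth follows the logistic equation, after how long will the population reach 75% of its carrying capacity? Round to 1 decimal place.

30.0 years

A = (K − N₀)/N₀ = (1960 − 249)/249 = 6.8715.
Solve 1960/(1 + 6.8715·e^(−0.101t)) = 1470: 1 + 6.8715·e^(−0.101t) = 1.3333, so e^(−0.101t) = 0.0485096.
−0.101·t = ln(0.0485096) = -3.026, so t = 3.026/0.101 = 29.96.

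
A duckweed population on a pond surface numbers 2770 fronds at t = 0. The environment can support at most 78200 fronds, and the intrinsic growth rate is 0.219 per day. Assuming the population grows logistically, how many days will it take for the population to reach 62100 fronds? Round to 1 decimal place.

21.3 days

A = (K − N₀)/N₀ = (78200 − 2770)/2770 = 27.231.
Solve 78200/(1 + 27.231·e^(−0.219t)) = 62100: 1 + 27.231·e^(−0.219t) = 1.2593, so e^(−0.219t) = 0.00952072.
−0.219·t = ln(0.00952072) = -4.6543, so t = 4.6543/0.219 = 21.252.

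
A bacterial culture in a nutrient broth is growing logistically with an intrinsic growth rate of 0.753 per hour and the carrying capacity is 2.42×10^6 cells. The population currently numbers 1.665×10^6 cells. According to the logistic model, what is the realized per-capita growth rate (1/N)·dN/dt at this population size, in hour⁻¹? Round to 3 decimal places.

(1/N)·dN/dt = r(1 − N/K) = 0.753 × (1 − 1.665×10^6/2.42×10^6).
= 0.753 × 0.31198 = 0.23492.

0.235 per hour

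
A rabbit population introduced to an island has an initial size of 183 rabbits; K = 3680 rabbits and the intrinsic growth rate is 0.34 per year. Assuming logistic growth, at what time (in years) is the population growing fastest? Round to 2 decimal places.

Logistic growth is fastest at N = K/2 = 1840.
A = (K − N₀)/N₀ = 19.109. Set K/(1 + A·e^(−rt)) = K/2 → A·e^(−rt) = 1.
e^(−0.34t) = 1/19.109 = 0.0523306, so t = ln(19.109)/0.34 = 2.9502/0.34 = 8.677.

8.68 years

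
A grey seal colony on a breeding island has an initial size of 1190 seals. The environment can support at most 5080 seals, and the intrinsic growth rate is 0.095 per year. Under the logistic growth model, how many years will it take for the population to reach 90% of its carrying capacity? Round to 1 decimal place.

A = (K − N₀)/N₀ = (5080 − 1190)/1190 = 3.2689.
Solve 5080/(1 + 3.2689·e^(−0.095t)) = 4572: 1 + 3.2689·e^(−0.095t) = 1.1111, so e^(−0.095t) = 0.0339903.
−0.095·t = ln(0.0339903) = -3.3817, so t = 3.3817/0.095 = 35.597.

35.6 years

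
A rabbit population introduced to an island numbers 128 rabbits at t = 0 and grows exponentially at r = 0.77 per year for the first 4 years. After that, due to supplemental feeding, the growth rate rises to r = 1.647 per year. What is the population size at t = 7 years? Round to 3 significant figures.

Phase 1: N(4) = 128·e^(0.77×4) = 128·e^3.08 = 2785.08.
Phase 2 runs for 7 − 4 = 3 years at r = 1.647.
N(7) = 2785.08·e^(1.647×3) = 2785.08·e^4.941 = 389660.

390000 rabbits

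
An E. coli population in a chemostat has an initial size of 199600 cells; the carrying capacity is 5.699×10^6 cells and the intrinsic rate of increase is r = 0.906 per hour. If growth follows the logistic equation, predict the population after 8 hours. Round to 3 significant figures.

5590000 cells

A = (K − N₀)/N₀ = (5.699×10^6 − 199600)/199600 = 27.552.
N(t) = K/(1 + A·e^(−rt)) = 5.699×10^6/(1 + 27.552×e^(−0.906×8)).
e^(−7.248) = 0.0007116; denominator = 1 + 27.552×0.0007116 = 1.0196.
N = 5.699×10^6/1.0196 = 5.589414×10^6.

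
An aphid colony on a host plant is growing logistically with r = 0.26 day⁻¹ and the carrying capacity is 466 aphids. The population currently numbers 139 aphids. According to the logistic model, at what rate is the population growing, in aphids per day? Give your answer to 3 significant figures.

dN/dt = rN(1 − N/K) = 0.26 × 139 × (1 − 139/466).
1 − 139/466 = 0.70172; dN/dt = 0.26 × 139 × 0.70172 = 25.36.

25.4 aphids per day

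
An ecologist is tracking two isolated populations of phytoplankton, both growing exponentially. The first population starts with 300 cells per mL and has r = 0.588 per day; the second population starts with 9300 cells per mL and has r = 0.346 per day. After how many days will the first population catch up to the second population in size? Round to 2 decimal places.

Set 300·e^(0.588t) = 9300·e^(0.346t).
e^((0.588 − 0.346)t) = 9300/300 → e^(0.242·t) = 31.
0.242·t = ln(31) = 3.434, so t = 3.434/0.242 = 14.19.

14.19 days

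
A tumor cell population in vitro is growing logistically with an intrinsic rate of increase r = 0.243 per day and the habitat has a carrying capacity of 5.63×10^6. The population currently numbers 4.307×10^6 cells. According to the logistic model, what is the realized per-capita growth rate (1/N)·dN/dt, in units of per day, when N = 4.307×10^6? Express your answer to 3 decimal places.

(1/N)·dN/dt = r(1 − N/K) = 0.243 × (1 − 4.307×10^6/5.63×10^6).
= 0.243 × 0.23499 = 0.057103.

0.057 per day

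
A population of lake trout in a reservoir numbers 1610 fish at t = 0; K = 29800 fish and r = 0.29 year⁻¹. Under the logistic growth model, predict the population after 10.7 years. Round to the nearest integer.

A = (K − N₀)/N₀ = (29800 − 1610)/1610 = 17.509.
N(t) = K/(1 + A·e^(−rt)) = 29800/(1 + 17.509×e^(−0.29×10.7)).
e^(−3.103) = 0.044914; denominator = 1 + 17.509×0.044914 = 1.7864.
N = 29800/1.7864 = 16681.4.

16681 fish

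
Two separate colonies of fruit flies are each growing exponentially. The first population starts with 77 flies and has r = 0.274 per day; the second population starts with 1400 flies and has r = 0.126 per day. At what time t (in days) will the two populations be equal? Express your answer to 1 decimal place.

19.6 days

Set 77·e^(0.274t) = 1400·e^(0.126t).
e^((0.274 − 0.126)t) = 1400/77 → e^(0.148·t) = 18.182.
0.148·t = ln(18.182) = 2.9004, so t = 2.9004/0.148 = 19.597.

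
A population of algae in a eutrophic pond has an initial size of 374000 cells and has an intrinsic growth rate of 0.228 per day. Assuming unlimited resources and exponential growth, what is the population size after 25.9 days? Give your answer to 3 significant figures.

N(t) = N₀·e^(rt) = 374000 × e^(0.228×25.9) = 374000 × e^5.905.
e^5.905 ≈ 366.94, so N ≈ 374000 × 366.94 = 1.372358×10^8.

137000000 cells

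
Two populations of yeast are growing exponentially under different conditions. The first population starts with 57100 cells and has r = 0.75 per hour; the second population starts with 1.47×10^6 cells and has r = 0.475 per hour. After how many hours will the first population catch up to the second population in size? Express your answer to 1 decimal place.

Set 57100·e^(0.75t) = 1.47×10^6·e^(0.475t).
e^((0.75 − 0.475)t) = 1.47×10^6/57100 → e^(0.275·t) = 25.744.
0.275·t = ln(25.744) = 3.2482, so t = 3.2482/0.275 = 11.812.

11.8 hours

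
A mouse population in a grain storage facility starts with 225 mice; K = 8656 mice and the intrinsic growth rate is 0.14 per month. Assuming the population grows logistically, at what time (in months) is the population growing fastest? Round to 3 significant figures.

25.9 months

Logistic growth is fastest at N = K/2 = 4328.
A = (K − N₀)/N₀ = 37.471. Set K/(1 + A·e^(−rt)) = K/2 → A·e^(−rt) = 1.
e^(−0.14t) = 1/37.471 = 0.0266872, so t = ln(37.471)/0.14 = 3.6236/0.14 = 25.883.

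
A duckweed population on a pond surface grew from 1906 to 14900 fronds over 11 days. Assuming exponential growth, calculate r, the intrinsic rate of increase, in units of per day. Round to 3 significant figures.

From N(t) = N₀·e^(rt): e^(r·11) = 14900/1906 = 7.8174.
r·11 = ln(7.8174) = 2.0564, so r = 2.0564/11 = 0.18694.

0.187 per day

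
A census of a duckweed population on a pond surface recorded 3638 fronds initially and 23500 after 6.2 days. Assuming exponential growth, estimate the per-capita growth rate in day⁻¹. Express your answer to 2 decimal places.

0.30 per day

From N(t) = N₀·e^(rt): e^(r·6.2) = 23500/3638 = 6.4596.
r·6.2 = ln(6.4596) = 1.8656, so r = 1.8656/6.2 = 0.3009.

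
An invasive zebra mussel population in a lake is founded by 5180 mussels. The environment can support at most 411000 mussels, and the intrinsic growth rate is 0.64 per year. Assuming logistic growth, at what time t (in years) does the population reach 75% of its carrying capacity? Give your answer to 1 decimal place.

8.5 years

A = (K − N₀)/N₀ = (411000 − 5180)/5180 = 78.344.
Solve 411000/(1 + 78.344·e^(−0.64t)) = 308250: 1 + 78.344·e^(−0.64t) = 1.3333, so e^(−0.64t) = 0.00425476.
−0.64·t = ln(0.00425476) = -5.4597, so t = 5.4597/0.64 = 8.5308.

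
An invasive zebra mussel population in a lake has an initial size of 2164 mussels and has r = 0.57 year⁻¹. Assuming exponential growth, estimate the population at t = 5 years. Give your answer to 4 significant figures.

37410 mussels

N(t) = N₀·e^(rt) = 2164 × e^(0.57×5) = 2164 × e^2.85.
e^2.85 ≈ 17.288, so N ≈ 2164 × 17.288 = 37410.8.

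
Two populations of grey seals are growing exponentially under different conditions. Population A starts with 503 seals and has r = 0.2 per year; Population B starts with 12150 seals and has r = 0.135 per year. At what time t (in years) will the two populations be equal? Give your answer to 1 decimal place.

Set 503·e^(0.2t) = 12150·e^(0.135t).
e^((0.2 − 0.135)t) = 12150/503 → e^(0.065·t) = 24.155.
0.065·t = ln(24.155) = 3.1845, so t = 3.1845/0.065 = 48.992.

49.0 years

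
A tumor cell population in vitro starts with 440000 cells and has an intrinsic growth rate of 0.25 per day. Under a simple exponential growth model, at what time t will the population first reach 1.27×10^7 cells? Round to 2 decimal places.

13.45 days

Set N₀·e^(rt) = 1.27×10^7: e^(0.25·t) = 1.27×10^7/440000 = 28.864.
0.25·t = ln(28.864) = 3.3626, so t = 3.3626/0.25 = 13.45.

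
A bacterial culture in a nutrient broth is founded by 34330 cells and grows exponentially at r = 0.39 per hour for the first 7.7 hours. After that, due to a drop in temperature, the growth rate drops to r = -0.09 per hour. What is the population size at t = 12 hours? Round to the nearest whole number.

469665 cells

Phase 1: N(7.7) = 34330·e^(0.39×7.7) = 34330·e^3.003 = 691608.
Phase 2 runs for 12 − 7.7 = 4.3 hours at r = -0.09.
N(12) = 691608·e^(-0.09×4.3) = 691608·e^-0.387 = 469665.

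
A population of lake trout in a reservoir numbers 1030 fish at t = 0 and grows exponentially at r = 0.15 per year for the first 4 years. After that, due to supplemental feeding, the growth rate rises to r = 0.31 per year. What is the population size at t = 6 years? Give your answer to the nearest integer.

Phase 1: N(4) = 1030·e^(0.15×4) = 1030·e^0.6 = 1876.78.
Phase 2 runs for 6 − 4 = 2 years at r = 0.31.
N(6) = 1876.78·e^(0.31×2) = 1876.78·e^0.62 = 3488.8.

3489 fish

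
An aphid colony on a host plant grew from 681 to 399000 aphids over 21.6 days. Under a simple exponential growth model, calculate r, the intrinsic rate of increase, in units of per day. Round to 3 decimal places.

0.295 per day

From N(t) = N₀·e^(rt): e^(r·21.6) = 399000/681 = 585.9.
r·21.6 = ln(585.9) = 6.3732, so r = 6.3732/21.6 = 0.29505.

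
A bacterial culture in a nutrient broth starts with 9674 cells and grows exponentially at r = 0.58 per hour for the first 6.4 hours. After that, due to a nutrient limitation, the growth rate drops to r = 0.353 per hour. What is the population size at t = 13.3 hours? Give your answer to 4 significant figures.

Phase 1: N(6.4) = 9674·e^(0.58×6.4) = 9674·e^3.712 = 396011.
Phase 2 runs for 13.3 − 6.4 = 6.9 hours at r = 0.353.
N(13.3) = 396011·e^(0.353×6.9) = 396011·e^2.436 = 4.523955×10^6.

4524000 cells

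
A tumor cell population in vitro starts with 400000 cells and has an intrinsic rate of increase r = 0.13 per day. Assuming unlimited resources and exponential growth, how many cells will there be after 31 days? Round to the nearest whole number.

N(t) = N₀·e^(rt) = 400000 × e^(0.13×31) = 400000 × e^4.03.
e^4.03 ≈ 56.261, so N ≈ 400000 × 56.261 = 2.250436×10^7.

22504364 cells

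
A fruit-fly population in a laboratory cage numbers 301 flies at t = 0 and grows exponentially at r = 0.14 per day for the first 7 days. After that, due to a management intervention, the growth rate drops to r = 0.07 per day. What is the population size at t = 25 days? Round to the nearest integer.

2827 flies

Phase 1: N(7) = 301·e^(0.14×7) = 301·e^0.98 = 802.001.
Phase 2 runs for 25 − 7 = 18 days at r = 0.07.
N(25) = 802.001·e^(0.07×18) = 802.001·e^1.26 = 2827.39.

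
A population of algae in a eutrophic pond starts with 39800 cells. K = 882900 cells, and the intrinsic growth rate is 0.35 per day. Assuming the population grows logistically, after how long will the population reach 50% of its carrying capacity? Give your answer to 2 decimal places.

8.72 days

A = (K − N₀)/N₀ = (882900 − 39800)/39800 = 21.183.
Solve 882900/(1 + 21.183·e^(−0.35t)) = 441450: 1 + 21.183·e^(−0.35t) = 2, so e^(−0.35t) = 0.0472067.
−0.35·t = ln(0.0472067) = -3.0532, so t = 3.0532/0.35 = 8.7235.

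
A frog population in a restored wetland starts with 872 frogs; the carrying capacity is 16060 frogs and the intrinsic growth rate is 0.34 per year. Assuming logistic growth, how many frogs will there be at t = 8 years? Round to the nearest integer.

A = (K − N₀)/N₀ = (16060 − 872)/872 = 17.417.
N(t) = K/(1 + A·e^(−rt)) = 16060/(1 + 17.417×e^(−0.34×8)).
e^(−2.72) = 0.065875; denominator = 1 + 17.417×0.065875 = 2.1474.
N = 16060/2.1474 = 7478.92.

7479 frogs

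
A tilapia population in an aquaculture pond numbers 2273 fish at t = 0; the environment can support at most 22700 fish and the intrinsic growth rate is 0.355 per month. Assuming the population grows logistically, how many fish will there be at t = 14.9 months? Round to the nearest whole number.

21716 fish

A = (K − N₀)/N₀ = (22700 − 2273)/2273 = 8.9868.
N(t) = K/(1 + A·e^(−rt)) = 22700/(1 + 8.9868×e^(−0.355×14.9)).
e^(−5.289) = 0.0050443; denominator = 1 + 8.9868×0.0050443 = 1.0453.
N = 22700/1.0453 = 21715.6.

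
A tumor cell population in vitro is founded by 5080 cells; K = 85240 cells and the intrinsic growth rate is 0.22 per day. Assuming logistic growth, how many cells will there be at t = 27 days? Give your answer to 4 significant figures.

A = (K − N₀)/N₀ = (85240 − 5080)/5080 = 15.78.
N(t) = K/(1 + A·e^(−rt)) = 85240/(1 + 15.78×e^(−0.22×27)).
e^(−5.94) = 0.002632; denominator = 1 + 15.78×0.002632 = 1.0415.
N = 85240/1.0415 = 81841.

81840 cells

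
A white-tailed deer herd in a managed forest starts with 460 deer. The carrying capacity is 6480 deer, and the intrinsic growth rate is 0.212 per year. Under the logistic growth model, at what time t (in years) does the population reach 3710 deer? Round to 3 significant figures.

A = (K − N₀)/N₀ = (6480 − 460)/460 = 13.087.
Solve 6480/(1 + 13.087·e^(−0.212t)) = 3710: 1 + 13.087·e^(−0.212t) = 1.7466, so e^(−0.212t) = 0.0570515.
−0.212·t = ln(0.0570515) = -2.8638, so t = 2.8638/0.212 = 13.508.

13.5 years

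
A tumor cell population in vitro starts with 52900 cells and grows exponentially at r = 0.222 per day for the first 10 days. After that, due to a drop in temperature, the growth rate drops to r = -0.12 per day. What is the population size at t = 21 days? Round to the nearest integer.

Phase 1: N(10) = 52900·e^(0.222×10) = 52900·e^2.22 = 487068.
Phase 2 runs for 21 − 10 = 11 days at r = -0.12.
N(21) = 487068·e^(-0.12×11) = 487068·e^-1.32 = 130113.

130113 cells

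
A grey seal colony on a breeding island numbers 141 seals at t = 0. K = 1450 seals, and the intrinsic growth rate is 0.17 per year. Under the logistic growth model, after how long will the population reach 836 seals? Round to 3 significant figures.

14.9 years

A = (K − N₀)/N₀ = (1450 − 141)/141 = 9.2837.
Solve 1450/(1 + 9.2837·e^(−0.17t)) = 836: 1 + 9.2837·e^(−0.17t) = 1.7344, so e^(−0.17t) = 0.0791119.
−0.17·t = ln(0.0791119) = -2.5369, so t = 2.5369/0.17 = 14.923.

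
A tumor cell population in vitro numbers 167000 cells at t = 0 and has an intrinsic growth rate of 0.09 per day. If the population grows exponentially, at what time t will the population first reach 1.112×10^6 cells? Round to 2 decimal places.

21.07 days

Set N₀·e^(rt) = 1.112×10^6: e^(0.09·t) = 1.112×10^6/167000 = 6.6587.
0.09·t = ln(6.6587) = 1.8959, so t = 1.8959/0.09 = 21.066.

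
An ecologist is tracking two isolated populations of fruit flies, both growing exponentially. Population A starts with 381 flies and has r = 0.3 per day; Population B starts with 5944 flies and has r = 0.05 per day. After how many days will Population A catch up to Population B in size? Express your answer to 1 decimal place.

11.0 days

Set 381·e^(0.3t) = 5944·e^(0.05t).
e^((0.3 − 0.05)t) = 5944/381 → e^(0.25·t) = 15.601.
0.25·t = ln(15.601) = 2.7473, so t = 2.7473/0.25 = 10.989.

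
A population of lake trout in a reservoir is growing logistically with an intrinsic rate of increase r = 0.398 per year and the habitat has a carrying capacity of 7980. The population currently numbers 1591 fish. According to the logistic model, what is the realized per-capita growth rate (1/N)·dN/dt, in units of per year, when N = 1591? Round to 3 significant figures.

0.319 per year

(1/N)·dN/dt = r(1 − N/K) = 0.398 × (1 − 1591/7980).
= 0.398 × 0.80063 = 0.31865.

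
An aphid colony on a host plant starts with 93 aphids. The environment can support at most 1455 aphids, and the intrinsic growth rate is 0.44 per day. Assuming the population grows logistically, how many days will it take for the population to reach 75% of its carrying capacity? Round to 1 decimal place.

8.6 days

A = (K − N₀)/N₀ = (1455 − 93)/93 = 14.645.
Solve 1455/(1 + 14.645·e^(−0.44t)) = 1091.25: 1 + 14.645·e^(−0.44t) = 1.3333, so e^(−0.44t) = 0.0227606.
−0.44·t = ln(0.0227606) = -3.7827, so t = 3.7827/0.44 = 8.5971.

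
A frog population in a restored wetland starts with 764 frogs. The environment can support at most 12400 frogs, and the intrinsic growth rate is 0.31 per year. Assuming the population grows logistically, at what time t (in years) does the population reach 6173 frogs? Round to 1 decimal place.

A = (K − N₀)/N₀ = (12400 − 764)/764 = 15.23.
Solve 12400/(1 + 15.23·e^(−0.31t)) = 6173: 1 + 15.23·e^(−0.31t) = 2.0087, so e^(−0.31t) = 0.0662327.
−0.31·t = ln(0.0662327) = -2.7146, so t = 2.7146/0.31 = 8.7567.

8.8 years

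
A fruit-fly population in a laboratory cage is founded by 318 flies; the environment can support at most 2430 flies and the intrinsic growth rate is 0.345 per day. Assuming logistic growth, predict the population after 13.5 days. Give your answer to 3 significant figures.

2290 flies

A = (K − N₀)/N₀ = (2430 − 318)/318 = 6.6415.
N(t) = K/(1 + A·e^(−rt)) = 2430/(1 + 6.6415×e^(−0.345×13.5)).
e^(−4.657) = 0.0094902; denominator = 1 + 6.6415×0.0094902 = 1.063.
N = 2430/1.063 = 2285.92.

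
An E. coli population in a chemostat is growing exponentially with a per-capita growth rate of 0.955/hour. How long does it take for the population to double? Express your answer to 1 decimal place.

Doubling time t_d = ln(2)/r = 0.6931/0.955 = 0.72581.

0.7 hours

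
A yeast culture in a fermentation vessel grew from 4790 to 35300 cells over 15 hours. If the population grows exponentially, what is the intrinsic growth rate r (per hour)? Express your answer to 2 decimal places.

0.13 per hour

From N(t) = N₀·e^(rt): e^(r·15) = 35300/4790 = 7.3695.
r·15 = ln(7.3695) = 1.9974, so r = 1.9974/15 = 0.13316.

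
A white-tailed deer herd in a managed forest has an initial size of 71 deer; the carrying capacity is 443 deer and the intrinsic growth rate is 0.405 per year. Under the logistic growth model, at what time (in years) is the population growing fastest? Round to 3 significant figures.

4.09 years

Logistic growth is fastest at N = K/2 = 221.5.
A = (K − N₀)/N₀ = 5.2394. Set K/(1 + A·e^(−rt)) = K/2 → A·e^(−rt) = 1.
e^(−0.405t) = 1/5.2394 = 0.19086, so t = ln(5.2394)/0.405 = 1.6562/0.405 = 4.0894.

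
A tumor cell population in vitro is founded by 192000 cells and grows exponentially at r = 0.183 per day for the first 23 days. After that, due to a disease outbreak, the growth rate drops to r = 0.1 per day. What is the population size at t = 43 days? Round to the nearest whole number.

Phase 1: N(23) = 192000·e^(0.183×23) = 192000·e^4.209 = 1.291953×10^7.
Phase 2 runs for 43 − 23 = 20 days at r = 0.1.
N(43) = 1.291953×10^7·e^(0.1×20) = 1.291953×10^7·e^2 = 9.546313×10^7.

95463129 cells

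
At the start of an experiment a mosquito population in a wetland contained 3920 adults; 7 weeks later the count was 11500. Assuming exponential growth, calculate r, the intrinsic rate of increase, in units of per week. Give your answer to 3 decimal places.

From N(t) = N₀·e^(rt): e^(r·7) = 11500/3920 = 2.9337.
r·7 = ln(2.9337) = 1.0763, so r = 1.0763/7 = 0.15375.

0.154 per week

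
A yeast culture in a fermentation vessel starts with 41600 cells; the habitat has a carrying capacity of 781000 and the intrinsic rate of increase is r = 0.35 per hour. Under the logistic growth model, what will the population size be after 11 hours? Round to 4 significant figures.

566700 cells

A = (K − N₀)/N₀ = (781000 − 41600)/41600 = 17.774.
N(t) = K/(1 + A·e^(−rt)) = 781000/(1 + 17.774×e^(−0.35×11)).
e^(−3.85) = 0.02128; denominator = 1 + 17.774×0.02128 = 1.3782.
N = 781000/1.3782 = 566670.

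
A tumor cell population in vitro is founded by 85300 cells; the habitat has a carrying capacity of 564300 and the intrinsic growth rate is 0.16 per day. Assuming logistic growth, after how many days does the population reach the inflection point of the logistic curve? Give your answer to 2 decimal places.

Logistic growth is fastest at N = K/2 = 282150.
A = (K − N₀)/N₀ = 5.6155. Set K/(1 + A·e^(−rt)) = K/2 → A·e^(−rt) = 1.
e^(−0.16t) = 1/5.6155 = 0.178079, so t = ln(5.6155)/0.16 = 1.7255/0.16 = 10.785.

10.78 days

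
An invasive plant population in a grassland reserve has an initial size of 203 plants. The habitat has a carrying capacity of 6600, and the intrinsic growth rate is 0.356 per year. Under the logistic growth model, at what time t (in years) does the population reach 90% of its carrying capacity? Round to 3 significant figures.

A = (K − N₀)/N₀ = (6600 − 203)/203 = 31.512.
Solve 6600/(1 + 31.512·e^(−0.356t)) = 5940: 1 + 31.512·e^(−0.356t) = 1.1111, so e^(−0.356t) = 0.00352596.
−0.356·t = ln(0.00352596) = -5.6476, so t = 5.6476/0.356 = 15.864.

15.9 years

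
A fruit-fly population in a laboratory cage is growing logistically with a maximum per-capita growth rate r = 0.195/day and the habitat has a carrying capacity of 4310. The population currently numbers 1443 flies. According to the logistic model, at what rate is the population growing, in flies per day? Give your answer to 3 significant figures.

187 flies per day

dN/dt = rN(1 − N/K) = 0.195 × 1443 × (1 − 1443/4310).
1 − 1443/4310 = 0.6652; dN/dt = 0.195 × 1443 × 0.6652 = 187.18.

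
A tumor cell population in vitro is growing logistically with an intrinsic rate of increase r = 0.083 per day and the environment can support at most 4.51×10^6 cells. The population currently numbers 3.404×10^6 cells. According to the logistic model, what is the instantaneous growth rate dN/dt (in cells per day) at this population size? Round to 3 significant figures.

69300 cells per day

dN/dt = rN(1 − N/K) = 0.083 × 3.404×10^6 × (1 − 3.404×10^6/4.51×10^6).
1 − 3.404×10^6/4.51×10^6 = 0.24523; dN/dt = 0.083 × 3.404×10^6 × 0.24523 = 69286.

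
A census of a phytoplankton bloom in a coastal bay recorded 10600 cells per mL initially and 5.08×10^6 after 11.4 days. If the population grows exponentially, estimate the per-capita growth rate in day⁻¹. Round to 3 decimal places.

From N(t) = N₀·e^(rt): e^(r·11.4) = 5.08×10^6/10600 = 479.25.
r·11.4 = ln(479.25) = 6.1722, so r = 6.1722/11.4 = 0.54142.

0.541 per day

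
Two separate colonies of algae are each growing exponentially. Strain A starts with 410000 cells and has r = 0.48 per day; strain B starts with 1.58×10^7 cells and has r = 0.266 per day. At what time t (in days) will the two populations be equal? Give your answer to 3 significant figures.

Set 410000·e^(0.48t) = 1.58×10^7·e^(0.266t).
e^((0.48 − 0.266)t) = 1.58×10^7/410000 → e^(0.214·t) = 38.537.
0.214·t = ln(38.537) = 3.6516, so t = 3.6516/0.214 = 17.064.

17.1 days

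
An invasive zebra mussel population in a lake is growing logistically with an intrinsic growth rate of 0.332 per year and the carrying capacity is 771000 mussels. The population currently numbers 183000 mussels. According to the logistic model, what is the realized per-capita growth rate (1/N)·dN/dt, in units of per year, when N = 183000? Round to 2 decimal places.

0.25 per year

(1/N)·dN/dt = r(1 − N/K) = 0.332 × (1 − 183000/771000).
= 0.332 × 0.76265 = 0.2532.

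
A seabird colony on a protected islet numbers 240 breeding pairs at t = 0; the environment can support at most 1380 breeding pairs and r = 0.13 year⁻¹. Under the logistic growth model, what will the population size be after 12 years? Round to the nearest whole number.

691 breeding pairs

A = (K − N₀)/N₀ = (1380 − 240)/240 = 4.75.
N(t) = K/(1 + A·e^(−rt)) = 1380/(1 + 4.75×e^(−0.13×12)).
e^(−1.56) = 0.21014; denominator = 1 + 4.75×0.21014 = 1.9981.
N = 1380/1.9981 = 690.64.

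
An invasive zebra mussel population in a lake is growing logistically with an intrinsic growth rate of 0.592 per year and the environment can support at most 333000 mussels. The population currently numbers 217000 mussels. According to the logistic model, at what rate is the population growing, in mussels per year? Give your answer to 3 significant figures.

44800 mussels per year

dN/dt = rN(1 − N/K) = 0.592 × 217000 × (1 − 217000/333000).
1 − 217000/333000 = 0.34835; dN/dt = 0.592 × 217000 × 0.34835 = 44750.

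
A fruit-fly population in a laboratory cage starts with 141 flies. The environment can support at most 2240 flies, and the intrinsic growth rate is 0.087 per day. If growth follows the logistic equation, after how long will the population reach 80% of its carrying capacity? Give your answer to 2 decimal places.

46.97 days

A = (K − N₀)/N₀ = (2240 − 141)/141 = 14.887.
Solve 2240/(1 + 14.887·e^(−0.087t)) = 1792: 1 + 14.887·e^(−0.087t) = 1.25, so e^(−0.087t) = 0.0167937.
−0.087·t = ln(0.0167937) = -4.0868, so t = 4.0868/0.087 = 46.974.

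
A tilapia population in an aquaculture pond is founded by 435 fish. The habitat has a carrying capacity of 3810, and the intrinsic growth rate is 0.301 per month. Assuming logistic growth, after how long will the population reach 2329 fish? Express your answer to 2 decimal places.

A = (K − N₀)/N₀ = (3810 − 435)/435 = 7.7586.
Solve 3810/(1 + 7.7586·e^(−0.301t)) = 2329: 1 + 7.7586·e^(−0.301t) = 1.6359, so e^(−0.301t) = 0.0819598.
−0.301·t = ln(0.0819598) = -2.5015, so t = 2.5015/0.301 = 8.3107.

8.31 months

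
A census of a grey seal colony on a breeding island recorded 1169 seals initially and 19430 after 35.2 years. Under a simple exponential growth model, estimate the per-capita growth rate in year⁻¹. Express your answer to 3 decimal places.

From N(t) = N₀·e^(rt): e^(r·35.2) = 19430/1169 = 16.621.
r·35.2 = ln(16.621) = 2.8107, so r = 2.8107/35.2 = 0.079849.

0.080 per year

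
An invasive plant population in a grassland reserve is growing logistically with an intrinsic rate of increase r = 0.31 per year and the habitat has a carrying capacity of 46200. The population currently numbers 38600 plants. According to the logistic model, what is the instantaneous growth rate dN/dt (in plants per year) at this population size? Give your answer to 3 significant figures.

1970 plants per year

dN/dt = rN(1 − N/K) = 0.31 × 38600 × (1 − 38600/46200).
1 − 38600/46200 = 0.1645; dN/dt = 0.31 × 38600 × 0.1645 = 1968.4.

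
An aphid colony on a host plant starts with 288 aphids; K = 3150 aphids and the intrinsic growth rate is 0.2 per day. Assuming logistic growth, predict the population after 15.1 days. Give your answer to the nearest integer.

A = (K − N₀)/N₀ = (3150 − 288)/288 = 9.9375.
N(t) = K/(1 + A·e^(−rt)) = 3150/(1 + 9.9375×e^(−0.2×15.1)).
e^(−3.02) = 0.048801; denominator = 1 + 9.9375×0.048801 = 1.485.
N = 3150/1.485 = 2121.27.

2121 aphids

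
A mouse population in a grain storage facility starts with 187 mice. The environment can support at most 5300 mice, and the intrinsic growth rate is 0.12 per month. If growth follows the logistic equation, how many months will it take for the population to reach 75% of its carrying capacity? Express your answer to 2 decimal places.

36.73 months

A = (K − N₀)/N₀ = (5300 − 187)/187 = 27.342.
Solve 5300/(1 + 27.342·e^(−0.12t)) = 3975: 1 + 27.342·e^(−0.12t) = 1.3333, so e^(−0.12t) = 0.0121911.
−0.12·t = ln(0.0121911) = -4.407, so t = 4.407/0.12 = 36.725.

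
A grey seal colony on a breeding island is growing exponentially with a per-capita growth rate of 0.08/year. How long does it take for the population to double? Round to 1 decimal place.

Doubling time t_d = ln(2)/r = 0.6931/0.08 = 8.6643.

8.7 years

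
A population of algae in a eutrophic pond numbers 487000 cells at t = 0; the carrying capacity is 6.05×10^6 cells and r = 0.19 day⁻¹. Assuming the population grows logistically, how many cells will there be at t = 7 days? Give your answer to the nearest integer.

1504555 cells

A = (K − N₀)/N₀ = (6.05×10^6 − 487000)/487000 = 11.423.
N(t) = K/(1 + A·e^(−rt)) = 6.05×10^6/(1 + 11.423×e^(−0.19×7)).
e^(−1.33) = 0.26448; denominator = 1 + 11.423×0.26448 = 4.0211.
N = 6.05×10^6/4.0211 = 1.504555×10^6.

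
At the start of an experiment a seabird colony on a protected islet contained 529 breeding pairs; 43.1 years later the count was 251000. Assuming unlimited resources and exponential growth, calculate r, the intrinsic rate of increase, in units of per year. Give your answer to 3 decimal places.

0.143 per year

From N(t) = N₀·e^(rt): e^(r·43.1) = 251000/529 = 474.48.
r·43.1 = ln(474.48) = 6.1622, so r = 6.1622/43.1 = 0.14297.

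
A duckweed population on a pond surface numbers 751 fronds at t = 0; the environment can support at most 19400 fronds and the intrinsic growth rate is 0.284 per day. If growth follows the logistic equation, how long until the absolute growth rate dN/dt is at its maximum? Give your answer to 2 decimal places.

11.31 days

Logistic growth is fastest at N = K/2 = 9700.
A = (K − N₀)/N₀ = 24.832. Set K/(1 + A·e^(−rt)) = K/2 → A·e^(−rt) = 1.
e^(−0.284t) = 1/24.832 = 0.0402703, so t = ln(24.832)/0.284 = 3.2121/0.284 = 11.31.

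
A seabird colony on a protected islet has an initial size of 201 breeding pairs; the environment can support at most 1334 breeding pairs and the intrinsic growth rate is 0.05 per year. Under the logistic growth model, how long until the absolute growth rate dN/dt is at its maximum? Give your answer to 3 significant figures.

34.6 years

Logistic growth is fastest at N = K/2 = 667.
A = (K − N₀)/N₀ = 5.6368. Set K/(1 + A·e^(−rt)) = K/2 → A·e^(−rt) = 1.
e^(−0.05t) = 1/5.6368 = 0.177405, so t = ln(5.6368)/0.05 = 1.7293/0.05 = 34.586.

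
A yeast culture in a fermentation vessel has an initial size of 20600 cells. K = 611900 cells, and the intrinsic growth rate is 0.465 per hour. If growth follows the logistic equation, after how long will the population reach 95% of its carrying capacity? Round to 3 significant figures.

13.6 hours

A = (K − N₀)/N₀ = (611900 − 20600)/20600 = 28.704.
Solve 611900/(1 + 28.704·e^(−0.465t)) = 581305: 1 + 28.704·e^(−0.465t) = 1.0526, so e^(−0.465t) = 0.0018336.
−0.465·t = ln(0.0018336) = -6.3015, so t = 6.3015/0.465 = 13.552.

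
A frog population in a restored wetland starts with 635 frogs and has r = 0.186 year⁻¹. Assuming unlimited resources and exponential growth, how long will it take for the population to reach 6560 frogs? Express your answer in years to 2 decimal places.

Set N₀·e^(rt) = 6560: e^(0.186·t) = 6560/635 = 10.331.
0.186·t = ln(10.331) = 2.3351, so t = 2.3351/0.186 = 12.554.

12.55 years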